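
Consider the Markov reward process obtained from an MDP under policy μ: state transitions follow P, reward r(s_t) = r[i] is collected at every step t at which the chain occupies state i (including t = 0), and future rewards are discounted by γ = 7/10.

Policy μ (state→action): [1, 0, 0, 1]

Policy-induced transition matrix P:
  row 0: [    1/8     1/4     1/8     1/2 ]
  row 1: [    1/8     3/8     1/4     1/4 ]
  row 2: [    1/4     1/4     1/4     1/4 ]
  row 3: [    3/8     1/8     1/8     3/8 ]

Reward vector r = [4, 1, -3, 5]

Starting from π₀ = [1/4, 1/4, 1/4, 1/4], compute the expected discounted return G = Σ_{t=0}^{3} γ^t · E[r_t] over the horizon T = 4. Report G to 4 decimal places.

t=0: π = [0.2500, 0.2500, 0.2500, 0.2500], E[r] = 1.7500, γ^t·E[r] = 1.750000, running G = 1.750000
t=1: π = [0.2188, 0.2500, 0.1875, 0.3438], E[r] = 2.2813, γ^t·E[r] = 1.596875, running G = 3.346875
t=2: π = [0.2344, 0.2383, 0.1797, 0.3477], E[r] = 2.3750, γ^t·E[r] = 1.163750, running G = 4.510625
t=3: π = [0.2344, 0.2363, 0.1772, 0.3521], E[r] = 2.4023, γ^t·E[r] = 0.824004, running G = 5.334629

G = 5.3346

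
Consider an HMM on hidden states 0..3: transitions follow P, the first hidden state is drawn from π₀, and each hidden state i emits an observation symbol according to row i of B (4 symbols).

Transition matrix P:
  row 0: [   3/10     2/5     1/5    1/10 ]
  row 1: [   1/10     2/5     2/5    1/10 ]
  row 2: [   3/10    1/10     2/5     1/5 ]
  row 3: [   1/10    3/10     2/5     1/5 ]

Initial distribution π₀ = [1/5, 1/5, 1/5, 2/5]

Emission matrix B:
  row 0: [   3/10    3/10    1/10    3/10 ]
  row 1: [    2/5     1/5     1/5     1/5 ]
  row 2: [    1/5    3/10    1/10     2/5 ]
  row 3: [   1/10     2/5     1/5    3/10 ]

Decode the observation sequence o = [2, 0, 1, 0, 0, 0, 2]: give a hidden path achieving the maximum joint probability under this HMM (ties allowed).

t=0: δ = [2.000e-02, 4.000e-02, 2.000e-02, 8.000e-02]  (obs o_0=2)
t=1: δ = [2.400e-03, 9.600e-03, 6.400e-03, 1.600e-03]  ψ = [3, 3, 3, 3]  (obs o_1=0)
t=2: δ = [5.760e-04, 7.680e-04, 1.152e-03, 5.120e-04]  ψ = [2, 1, 1, 2]  (obs o_2=1)
t=3: δ = [1.037e-04, 1.229e-04, 9.216e-05, 2.304e-05]  ψ = [2, 1, 2, 2]  (obs o_3=0)
t=4: δ = [9.331e-06, 1.966e-05, 9.830e-06, 1.843e-06]  ψ = [0, 1, 1, 2]  (obs o_4=0)
t=5: δ = [8.847e-07, 3.146e-06, 1.573e-06, 1.966e-07]  ψ = [2, 1, 1, 1]  (obs o_5=0)
t=6: δ = [4.719e-08, 2.517e-07, 1.258e-07, 6.291e-08]  ψ = [2, 1, 1, 1]  (obs o_6=2)
backtrack: best end state = 1; path = [3, 1, 1, 1, 1, 1, 1]

path = [3, 1, 1, 1, 1, 1, 1]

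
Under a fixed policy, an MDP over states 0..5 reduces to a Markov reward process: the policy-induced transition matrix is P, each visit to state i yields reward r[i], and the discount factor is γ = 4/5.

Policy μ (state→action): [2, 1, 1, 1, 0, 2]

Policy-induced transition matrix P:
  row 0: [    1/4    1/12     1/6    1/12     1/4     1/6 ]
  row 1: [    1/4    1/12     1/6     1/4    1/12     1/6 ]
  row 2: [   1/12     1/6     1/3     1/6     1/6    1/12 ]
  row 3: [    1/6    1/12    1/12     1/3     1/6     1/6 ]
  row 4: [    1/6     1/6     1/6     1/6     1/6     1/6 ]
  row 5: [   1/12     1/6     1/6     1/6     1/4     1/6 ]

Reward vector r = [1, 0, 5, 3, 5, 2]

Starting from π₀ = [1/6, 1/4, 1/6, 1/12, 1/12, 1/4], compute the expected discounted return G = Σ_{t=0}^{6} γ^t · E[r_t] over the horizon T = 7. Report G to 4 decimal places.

G = 10.6427

t=0: π = [0.1667, 0.2500, 0.1667, 0.0833, 0.0833, 0.2500], E[r] = 2.1667, γ^t·E[r] = 2.166667, running G = 2.166667
t=1: π = [0.1667, 0.1250, 0.1875, 0.1875, 0.1806, 0.1528], E[r] = 2.8750, γ^t·E[r] = 2.300000, running G = 4.466667
t=2: π = [0.1626, 0.1267, 0.1823, 0.1944, 0.1829, 0.1510], E[r] = 2.8738, γ^t·E[r] = 1.839259, running G = 6.305926
t=3: π = [0.1630, 0.1264, 0.1808, 0.1961, 0.1822, 0.1515], E[r] = 2.8696, γ^t·E[r] = 1.469259, running G = 7.775185
t=4: π = [0.1631, 0.1262, 0.1805, 0.1963, 0.1823, 0.1516], E[r] = 2.8692, γ^t·E[r] = 1.175230, running G = 8.950415
t=5: π = [0.1631, 0.1262, 0.1804, 0.1963, 0.1824, 0.1516], E[r] = 2.8691, γ^t·E[r] = 0.940141, running G = 9.890556
t=6: π = [0.1631, 0.1262, 0.1804, 0.1963, 0.1824, 0.1516], E[r] = 2.8691, γ^t·E[r] = 0.752105, running G = 10.642661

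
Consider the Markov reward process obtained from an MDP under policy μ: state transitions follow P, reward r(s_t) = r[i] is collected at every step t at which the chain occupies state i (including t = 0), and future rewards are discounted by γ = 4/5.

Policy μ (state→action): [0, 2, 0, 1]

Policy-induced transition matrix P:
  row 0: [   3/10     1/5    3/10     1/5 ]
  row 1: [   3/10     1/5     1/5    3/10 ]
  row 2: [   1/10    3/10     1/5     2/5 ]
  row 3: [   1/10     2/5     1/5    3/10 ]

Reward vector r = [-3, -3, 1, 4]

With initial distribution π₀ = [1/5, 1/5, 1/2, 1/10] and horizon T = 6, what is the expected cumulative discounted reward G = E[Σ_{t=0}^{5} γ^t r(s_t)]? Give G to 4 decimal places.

t=0: π = [0.2000, 0.2000, 0.5000, 0.1000], E[r] = -0.3000, γ^t·E[r] = -0.300000, running G = -0.300000
t=1: π = [0.1800, 0.2700, 0.2200, 0.3300], E[r] = 0.1900, γ^t·E[r] = 0.152000, running G = -0.148000
t=2: π = [0.1900, 0.2880, 0.2180, 0.3040], E[r] = 0.0000, γ^t·E[r] = 0.000000, running G = -0.148000
t=3: π = [0.1956, 0.2826, 0.2190, 0.3028], E[r] = -0.0044, γ^t·E[r] = -0.002253, running G = -0.150253
t=4: π = [0.1956, 0.2825, 0.2196, 0.3023], E[r] = -0.0054, γ^t·E[r] = -0.002204, running G = -0.152456
t=5: π = [0.1956, 0.2824, 0.2196, 0.3024], E[r] = -0.0050, γ^t·E[r] = -0.001638, running G = -0.154095

G = -0.1541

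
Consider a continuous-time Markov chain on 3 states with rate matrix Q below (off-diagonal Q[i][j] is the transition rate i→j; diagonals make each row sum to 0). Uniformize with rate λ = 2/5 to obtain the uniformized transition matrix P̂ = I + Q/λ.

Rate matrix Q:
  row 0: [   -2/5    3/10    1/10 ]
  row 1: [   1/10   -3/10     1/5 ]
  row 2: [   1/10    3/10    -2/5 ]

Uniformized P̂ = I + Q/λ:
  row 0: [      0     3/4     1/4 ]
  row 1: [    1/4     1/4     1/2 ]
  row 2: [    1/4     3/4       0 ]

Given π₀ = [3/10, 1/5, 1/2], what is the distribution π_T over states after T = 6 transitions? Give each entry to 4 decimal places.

t=0: π = [0.3000, 0.2000, 0.5000]
t=1: π = [0.1750, 0.6500, 0.1750]
t=2: π = [0.2063, 0.4250, 0.3688]
t=3: π = [0.1984, 0.5375, 0.2641]
t=4: π = [0.2004, 0.4813, 0.3184]
t=5: π = [0.1999, 0.5094, 0.2907]
t=6: π = [0.2000, 0.4953, 0.3047]

π = [0.2000, 0.4953, 0.3047]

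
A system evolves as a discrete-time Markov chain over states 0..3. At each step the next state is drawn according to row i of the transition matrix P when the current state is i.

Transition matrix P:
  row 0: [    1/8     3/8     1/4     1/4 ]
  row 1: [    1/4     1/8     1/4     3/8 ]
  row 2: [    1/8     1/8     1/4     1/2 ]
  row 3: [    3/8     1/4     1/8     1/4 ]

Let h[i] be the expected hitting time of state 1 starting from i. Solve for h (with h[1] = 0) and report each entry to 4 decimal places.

First-step conditioning: h[1] = 0; for i ≠ 1, h[i] = 1 + Σ_k P[i][k]·h[k].
  h[0] = 1 + 1/8·h[0] + 1/4·h[2] + 1/4·h[3]
  h[2] = 1 + 1/8·h[0] + 1/4·h[2] + 1/2·h[3]
  h[3] = 1 + 3/8·h[0] + 1/8·h[2] + 1/4·h[3]
Solving the 3×3 linear system over states ≠ 1 gives exactly h = [88/25, 0, 112/25, 96/25] (h[1] = 0 is the target).

h = [3.5200, 0.0000, 4.4800, 3.8400]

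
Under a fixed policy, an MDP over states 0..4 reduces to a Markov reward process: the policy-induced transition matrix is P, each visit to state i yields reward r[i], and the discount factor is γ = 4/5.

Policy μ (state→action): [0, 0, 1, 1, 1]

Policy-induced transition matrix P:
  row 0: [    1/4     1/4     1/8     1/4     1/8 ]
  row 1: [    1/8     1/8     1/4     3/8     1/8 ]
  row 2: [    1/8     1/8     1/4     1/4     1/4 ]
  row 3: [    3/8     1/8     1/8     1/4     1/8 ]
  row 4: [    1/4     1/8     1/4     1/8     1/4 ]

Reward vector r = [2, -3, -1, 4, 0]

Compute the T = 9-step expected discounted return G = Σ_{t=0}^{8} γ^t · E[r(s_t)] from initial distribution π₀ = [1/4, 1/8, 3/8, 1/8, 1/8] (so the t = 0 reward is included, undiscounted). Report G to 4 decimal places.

G = 2.8942

t=0: π = [0.2500, 0.1250, 0.3750, 0.1250, 0.1250], E[r] = 0.2500, γ^t·E[r] = 0.250000, running G = 0.250000
t=1: π = [0.2031, 0.1563, 0.2031, 0.2500, 0.1875], E[r] = 0.7344, γ^t·E[r] = 0.587500, running G = 0.837500
t=2: π = [0.2363, 0.1504, 0.1934, 0.2461, 0.1738], E[r] = 0.8125, γ^t·E[r] = 0.520000, running G = 1.357500
t=3: π = [0.2378, 0.1545, 0.1897, 0.2471, 0.1709], E[r] = 0.8105, γ^t·E[r] = 0.415000, running G = 1.772500
t=4: π = [0.2379, 0.1547, 0.1894, 0.2480, 0.1701], E[r] = 0.8140, γ^t·E[r] = 0.333400, running G = 2.105900
t=5: π = [0.2380, 0.1547, 0.1893, 0.2481, 0.1699], E[r] = 0.8148, γ^t·E[r] = 0.266999, running G = 2.372899
t=6: π = [0.2380, 0.1547, 0.1892, 0.2481, 0.1699], E[r] = 0.8149, γ^t·E[r] = 0.213630, running G = 2.586529
t=7: π = [0.2380, 0.1548, 0.1892, 0.2481, 0.1699], E[r] = 0.8150, γ^t·E[r] = 0.170910, running G = 2.757438
t=8: π = [0.2380, 0.1548, 0.1892, 0.2481, 0.1699], E[r] = 0.8150, γ^t·E[r] = 0.136729, running G = 2.894167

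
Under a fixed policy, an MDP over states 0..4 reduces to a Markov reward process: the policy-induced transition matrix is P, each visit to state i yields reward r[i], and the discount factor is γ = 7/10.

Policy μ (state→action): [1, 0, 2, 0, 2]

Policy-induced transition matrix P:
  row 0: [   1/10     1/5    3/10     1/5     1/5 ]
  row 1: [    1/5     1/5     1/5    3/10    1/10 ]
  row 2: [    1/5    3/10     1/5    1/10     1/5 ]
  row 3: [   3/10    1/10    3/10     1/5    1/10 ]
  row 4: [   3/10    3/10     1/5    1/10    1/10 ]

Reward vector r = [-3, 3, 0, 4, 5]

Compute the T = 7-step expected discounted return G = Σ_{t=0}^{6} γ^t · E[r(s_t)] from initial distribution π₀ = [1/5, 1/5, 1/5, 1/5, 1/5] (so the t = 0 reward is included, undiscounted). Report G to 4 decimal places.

G = 4.8167

t=0: π = [0.2000, 0.2000, 0.2000, 0.2000, 0.2000], E[r] = 1.8000, γ^t·E[r] = 1.800000, running G = 1.800000
t=1: π = [0.2200, 0.2200, 0.2400, 0.1800, 0.1400], E[r] = 1.4200, γ^t·E[r] = 0.994000, running G = 2.794000
t=2: π = [0.2100, 0.2200, 0.2400, 0.1840, 0.1460], E[r] = 1.4960, γ^t·E[r] = 0.733040, running G = 3.527040
t=3: π = [0.2120, 0.2202, 0.2394, 0.1834, 0.1450], E[r] = 1.4832, γ^t·E[r] = 0.508738, running G = 4.035778
t=4: π = [0.2116, 0.2201, 0.2395, 0.1836, 0.1451], E[r] = 1.4854, γ^t·E[r] = 0.356645, running G = 4.392422
t=5: π = [0.2117, 0.2201, 0.2395, 0.1835, 0.1451], E[r] = 1.4850, γ^t·E[r] = 0.249578, running G = 4.642000
t=6: π = [0.2117, 0.2201, 0.2395, 0.1835, 0.1451], E[r] = 1.4850, γ^t·E[r] = 0.174714, running G = 4.816714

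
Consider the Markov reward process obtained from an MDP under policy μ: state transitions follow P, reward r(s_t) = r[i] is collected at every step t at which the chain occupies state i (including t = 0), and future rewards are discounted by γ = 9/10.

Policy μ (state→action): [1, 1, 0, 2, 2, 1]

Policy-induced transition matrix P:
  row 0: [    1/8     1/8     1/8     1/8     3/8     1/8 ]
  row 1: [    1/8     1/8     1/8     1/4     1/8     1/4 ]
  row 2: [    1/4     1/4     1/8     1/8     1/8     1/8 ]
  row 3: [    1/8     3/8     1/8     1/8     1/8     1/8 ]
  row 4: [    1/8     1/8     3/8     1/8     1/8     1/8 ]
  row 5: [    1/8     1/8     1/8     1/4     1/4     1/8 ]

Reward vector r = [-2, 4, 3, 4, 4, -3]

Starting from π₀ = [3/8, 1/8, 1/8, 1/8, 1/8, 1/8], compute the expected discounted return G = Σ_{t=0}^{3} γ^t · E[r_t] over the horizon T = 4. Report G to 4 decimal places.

t=0: π = [0.3750, 0.1250, 0.1250, 0.1250, 0.1250, 0.1250], E[r] = 0.7500, γ^t·E[r] = 0.750000, running G = 0.750000
t=1: π = [0.1406, 0.1719, 0.1563, 0.1563, 0.2344, 0.1406], E[r] = 2.0156, γ^t·E[r] = 1.814063, running G = 2.564063
t=2: π = [0.1445, 0.1836, 0.1836, 0.1641, 0.1777, 0.1465], E[r] = 1.9238, γ^t·E[r] = 1.558301, running G = 4.122363
t=3: π = [0.1479, 0.1890, 0.1694, 0.1663, 0.1794, 0.1479], E[r] = 1.9072, γ^t·E[r] = 1.390368, running G = 5.512731

G = 5.5127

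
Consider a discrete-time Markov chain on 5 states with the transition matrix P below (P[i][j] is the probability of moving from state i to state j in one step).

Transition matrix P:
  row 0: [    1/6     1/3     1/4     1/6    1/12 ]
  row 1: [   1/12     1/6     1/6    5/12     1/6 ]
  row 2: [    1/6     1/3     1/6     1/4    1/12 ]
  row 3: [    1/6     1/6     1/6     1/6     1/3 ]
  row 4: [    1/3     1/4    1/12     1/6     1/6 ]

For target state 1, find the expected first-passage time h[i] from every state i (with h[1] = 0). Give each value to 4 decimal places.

h = [3.4351, 0.0000, 3.4846, 4.0793, 3.7384]

First-step conditioning: h[1] = 0; for i ≠ 1, h[i] = 1 + Σ_k P[i][k]·h[k].
  h[0] = 1 + 1/6·h[0] + 1/4·h[2] + 1/6·h[3] + 1/12·h[4]
  h[2] = 1 + 1/6·h[0] + 1/6·h[2] + 1/4·h[3] + 1/12·h[4]
  h[3] = 1 + 1/6·h[0] + 1/6·h[2] + 1/6·h[3] + 1/3·h[4]
  h[4] = 1 + 1/3·h[0] + 1/12·h[2] + 1/6·h[3] + 1/6·h[4]
Solving the 4×4 linear system over states ≠ 1 gives exactly h = [3466/1009, 0, 3516/1009, 4116/1009, 3772/1009] (h[1] = 0 is the target).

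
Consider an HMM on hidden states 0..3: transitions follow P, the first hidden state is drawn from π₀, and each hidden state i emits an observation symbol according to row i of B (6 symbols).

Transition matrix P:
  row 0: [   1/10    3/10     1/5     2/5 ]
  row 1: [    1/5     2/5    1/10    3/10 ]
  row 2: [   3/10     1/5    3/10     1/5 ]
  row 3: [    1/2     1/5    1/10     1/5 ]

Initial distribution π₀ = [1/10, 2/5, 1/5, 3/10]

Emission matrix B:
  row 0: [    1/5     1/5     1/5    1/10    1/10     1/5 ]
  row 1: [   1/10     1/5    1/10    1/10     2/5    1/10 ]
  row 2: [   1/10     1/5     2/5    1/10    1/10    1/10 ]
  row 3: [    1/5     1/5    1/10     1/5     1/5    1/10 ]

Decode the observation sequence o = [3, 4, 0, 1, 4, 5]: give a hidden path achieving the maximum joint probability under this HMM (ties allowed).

t=0: δ = [1.000e-02, 4.000e-02, 2.000e-02, 6.000e-02]  (obs o_0=3)
t=1: δ = [3.000e-03, 6.400e-03, 6.000e-04, 2.400e-03]  ψ = [3, 1, 2, 1]  (obs o_1=4)
t=2: δ = [2.560e-04, 2.560e-04, 6.400e-05, 3.840e-04]  ψ = [1, 1, 1, 1]  (obs o_2=0)
t=3: δ = [3.840e-05, 2.048e-05, 1.024e-05, 2.048e-05]  ψ = [3, 1, 0, 0]  (obs o_3=1)
t=4: δ = [1.024e-06, 4.608e-06, 7.680e-07, 3.072e-06]  ψ = [3, 0, 0, 0]  (obs o_4=4)
t=5: δ = [3.072e-07, 1.843e-07, 4.608e-08, 1.382e-07]  ψ = [3, 1, 1, 1]  (obs o_5=5)
backtrack: best end state = 0; path = [1, 1, 3, 0, 3, 0]

path = [1, 1, 3, 0, 3, 0]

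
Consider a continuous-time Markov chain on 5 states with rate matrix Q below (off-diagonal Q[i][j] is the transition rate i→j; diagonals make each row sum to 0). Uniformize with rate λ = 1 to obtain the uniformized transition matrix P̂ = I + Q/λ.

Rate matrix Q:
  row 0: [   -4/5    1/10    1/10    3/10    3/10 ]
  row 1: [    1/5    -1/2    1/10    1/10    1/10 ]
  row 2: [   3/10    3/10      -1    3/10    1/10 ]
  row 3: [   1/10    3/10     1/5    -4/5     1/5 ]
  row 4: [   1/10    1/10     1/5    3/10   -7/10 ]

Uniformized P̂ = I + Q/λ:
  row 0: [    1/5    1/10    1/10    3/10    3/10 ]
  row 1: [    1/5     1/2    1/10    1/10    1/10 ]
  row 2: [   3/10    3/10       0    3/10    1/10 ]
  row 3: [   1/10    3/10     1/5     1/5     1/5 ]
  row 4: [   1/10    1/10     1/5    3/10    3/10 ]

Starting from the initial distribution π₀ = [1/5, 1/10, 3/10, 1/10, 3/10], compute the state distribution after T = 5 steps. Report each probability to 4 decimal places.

π = [0.1711, 0.2831, 0.1289, 0.2213, 0.1955]

t=0: π = [0.2000, 0.1000, 0.3000, 0.1000, 0.3000]
t=1: π = [0.1900, 0.2200, 0.1100, 0.2700, 0.2100]
t=2: π = [0.1630, 0.2640, 0.1370, 0.2290, 0.2070]
t=3: π = [0.1701, 0.2788, 0.1299, 0.2243, 0.1969]
t=4: π = [0.1709, 0.2824, 0.1291, 0.2218, 0.1958]
t=5: π = [0.1711, 0.2831, 0.1289, 0.2213, 0.1955]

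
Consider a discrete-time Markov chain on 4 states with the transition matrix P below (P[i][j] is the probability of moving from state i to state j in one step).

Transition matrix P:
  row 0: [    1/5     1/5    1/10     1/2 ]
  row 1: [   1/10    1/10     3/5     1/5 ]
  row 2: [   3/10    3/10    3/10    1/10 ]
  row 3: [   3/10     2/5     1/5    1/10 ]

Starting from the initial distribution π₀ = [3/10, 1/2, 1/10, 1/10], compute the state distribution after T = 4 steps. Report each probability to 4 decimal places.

π = [0.2301, 0.2528, 0.3050, 0.2121]

t=0: π = [0.3000, 0.5000, 0.1000, 0.1000]
t=1: π = [0.1700, 0.1800, 0.3800, 0.2700]
t=2: π = [0.2470, 0.2740, 0.2930, 0.1860]
t=3: π = [0.2205, 0.2391, 0.3142, 0.2262]
t=4: π = [0.2301, 0.2528, 0.3050, 0.2121]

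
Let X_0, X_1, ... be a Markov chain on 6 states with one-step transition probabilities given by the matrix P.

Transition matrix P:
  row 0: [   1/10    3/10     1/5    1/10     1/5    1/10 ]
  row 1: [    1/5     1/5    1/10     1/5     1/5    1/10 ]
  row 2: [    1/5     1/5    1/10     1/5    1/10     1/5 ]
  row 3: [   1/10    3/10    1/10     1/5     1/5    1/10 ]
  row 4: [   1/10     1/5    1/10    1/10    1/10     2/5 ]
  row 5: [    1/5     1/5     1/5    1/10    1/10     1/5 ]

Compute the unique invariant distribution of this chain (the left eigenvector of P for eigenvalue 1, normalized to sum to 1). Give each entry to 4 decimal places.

π = [0.1541, 0.2306, 0.1331, 0.1515, 0.1536, 0.1771]

Balance equations π_j = Σ_i π_i·P[i][j]:
  π_0 = 1/10·π_0 + 1/5·π_1 + 1/5·π_2 + 1/10·π_3 + 1/10·π_4 + 1/5·π_5
  π_1 = 3/10·π_0 + 1/5·π_1 + 1/5·π_2 + 3/10·π_3 + 1/5·π_4 + 1/5·π_5
  π_2 = 1/5·π_0 + 1/10·π_1 + 1/10·π_2 + 1/10·π_3 + 1/10·π_4 + 1/5·π_5
  π_3 = 1/10·π_0 + 1/5·π_1 + 1/5·π_2 + 1/5·π_3 + 1/10·π_4 + 1/10·π_5
  π_4 = 1/5·π_0 + 1/5·π_1 + 1/10·π_2 + 1/5·π_3 + 1/10·π_4 + 1/10·π_5
  normalize: π_0 + π_1 + π_2 + π_3 + π_4 + π_5 = 1
Solving the linear system gives exactly π = [16981/110210, 2541/11021, 14671/110210, 16699/110210, 1693/11021, 19519/110210].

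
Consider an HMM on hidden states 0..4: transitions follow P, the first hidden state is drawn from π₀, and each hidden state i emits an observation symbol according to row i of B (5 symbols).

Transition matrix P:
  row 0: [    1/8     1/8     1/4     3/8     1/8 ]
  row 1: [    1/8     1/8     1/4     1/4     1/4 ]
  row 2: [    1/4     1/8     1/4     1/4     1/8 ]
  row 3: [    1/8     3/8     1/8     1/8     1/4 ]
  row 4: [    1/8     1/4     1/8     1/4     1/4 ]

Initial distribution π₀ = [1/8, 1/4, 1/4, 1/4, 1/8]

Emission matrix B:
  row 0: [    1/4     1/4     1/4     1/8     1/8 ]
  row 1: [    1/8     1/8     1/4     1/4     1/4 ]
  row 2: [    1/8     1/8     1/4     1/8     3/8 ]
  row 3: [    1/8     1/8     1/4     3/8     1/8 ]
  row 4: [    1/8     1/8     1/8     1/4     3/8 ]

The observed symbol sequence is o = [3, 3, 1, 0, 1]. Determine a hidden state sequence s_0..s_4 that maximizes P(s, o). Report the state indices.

path = [3, 1, 2, 0, 3]

t=0: δ = [1.562e-02, 6.250e-02, 3.125e-02, 9.375e-02, 3.125e-02]  (obs o_0=3)
t=1: δ = [1.465e-03, 8.789e-03, 1.953e-03, 5.859e-03, 5.859e-03]  ψ = [3, 3, 1, 1, 3]  (obs o_1=3)
t=2: δ = [2.747e-04, 2.747e-04, 2.747e-04, 2.747e-04, 2.747e-04]  ψ = [1, 3, 1, 1, 1]  (obs o_2=1)
t=3: δ = [1.717e-05, 1.287e-05, 8.583e-06, 1.287e-05, 8.583e-06]  ψ = [2, 3, 0, 0, 1]  (obs o_3=0)
t=4: δ = [5.364e-07, 6.035e-07, 5.364e-07, 8.047e-07, 4.023e-07]  ψ = [0, 3, 0, 0, 1]  (obs o_4=1)
backtrack: best end state = 3; path = [3, 1, 2, 0, 3]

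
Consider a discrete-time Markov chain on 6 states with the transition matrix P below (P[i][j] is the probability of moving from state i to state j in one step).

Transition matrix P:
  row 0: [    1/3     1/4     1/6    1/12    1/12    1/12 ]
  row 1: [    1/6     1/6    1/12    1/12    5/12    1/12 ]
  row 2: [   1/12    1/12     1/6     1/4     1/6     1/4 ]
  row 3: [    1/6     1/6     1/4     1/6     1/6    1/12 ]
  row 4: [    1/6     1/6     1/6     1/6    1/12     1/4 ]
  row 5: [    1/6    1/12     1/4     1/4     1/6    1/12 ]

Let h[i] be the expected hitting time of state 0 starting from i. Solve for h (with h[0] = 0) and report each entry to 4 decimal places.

First-step conditioning: h[0] = 0; for i ≠ 0, h[i] = 1 + Σ_k P[i][k]·h[k].
  h[1] = 1 + 1/6·h[1] + 1/12·h[2] + 1/12·h[3] + 5/12·h[4] + 1/12·h[5]
  h[2] = 1 + 1/12·h[1] + 1/6·h[2] + 1/4·h[3] + 1/6·h[4] + 1/4·h[5]
  h[3] = 1 + 1/6·h[1] + 1/4·h[2] + 1/6·h[3] + 1/6·h[4] + 1/12·h[5]
  h[4] = 1 + 1/6·h[1] + 1/6·h[2] + 1/6·h[3] + 1/12·h[4] + 1/4·h[5]
  h[5] = 1 + 1/12·h[1] + 1/4·h[2] + 1/4·h[3] + 1/6·h[4] + 1/12·h[5]
Solving the 5×5 linear system over states ≠ 0 gives exactly h = [0, 7280/1111, 103544/14443, 96032/14443, 7344/1111, 7396/1111] (h[0] = 0 is the target).

h = [0.0000, 6.5527, 7.1691, 6.6490, 6.6103, 6.6571]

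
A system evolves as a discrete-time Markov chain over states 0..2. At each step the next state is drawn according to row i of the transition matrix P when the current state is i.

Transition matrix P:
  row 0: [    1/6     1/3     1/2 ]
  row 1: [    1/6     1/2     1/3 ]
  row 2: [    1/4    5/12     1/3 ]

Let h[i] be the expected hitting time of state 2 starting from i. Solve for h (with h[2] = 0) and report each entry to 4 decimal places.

First-step conditioning: h[2] = 0; for i ≠ 2, h[i] = 1 + Σ_k P[i][k]·h[k].
  h[0] = 1 + 1/6·h[0] + 1/3·h[1]
  h[1] = 1 + 1/6·h[0] + 1/2·h[1]
Solving the 2×2 linear system over states ≠ 2 gives exactly h = [30/13, 36/13, 0] (h[2] = 0 is the target).

h = [2.3077, 2.7692, 0.0000]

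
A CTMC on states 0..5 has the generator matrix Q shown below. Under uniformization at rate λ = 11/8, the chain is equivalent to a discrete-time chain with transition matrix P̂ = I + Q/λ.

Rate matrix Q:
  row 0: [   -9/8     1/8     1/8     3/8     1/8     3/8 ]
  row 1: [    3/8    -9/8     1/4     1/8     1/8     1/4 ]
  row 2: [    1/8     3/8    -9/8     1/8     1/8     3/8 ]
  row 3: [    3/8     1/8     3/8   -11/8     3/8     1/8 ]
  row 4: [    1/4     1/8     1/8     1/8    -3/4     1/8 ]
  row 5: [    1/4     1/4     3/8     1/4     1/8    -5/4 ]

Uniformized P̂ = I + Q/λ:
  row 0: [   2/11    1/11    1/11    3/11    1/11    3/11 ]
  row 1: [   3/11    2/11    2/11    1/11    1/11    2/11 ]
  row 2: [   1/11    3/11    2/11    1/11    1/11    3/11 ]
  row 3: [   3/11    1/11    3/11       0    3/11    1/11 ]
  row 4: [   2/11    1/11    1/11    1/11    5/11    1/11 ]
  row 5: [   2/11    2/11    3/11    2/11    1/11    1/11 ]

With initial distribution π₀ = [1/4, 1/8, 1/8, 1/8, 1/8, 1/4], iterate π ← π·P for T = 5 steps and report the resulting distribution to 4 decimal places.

π = [0.1915, 0.1523, 0.1755, 0.1296, 0.1796, 0.1715]

t=0: π = [0.2500, 0.1250, 0.1250, 0.1250, 0.1250, 0.2500]
t=1: π = [0.1932, 0.1477, 0.1818, 0.1477, 0.1591, 0.1705]
t=2: π = [0.1921, 0.1529, 0.1787, 0.1281, 0.1756, 0.1725]
t=3: π = [0.1911, 0.1530, 0.1757, 0.1299, 0.1781, 0.1722]
t=4: π = [0.1916, 0.1524, 0.1757, 0.1295, 0.1793, 0.1715]
t=5: π = [0.1915, 0.1523, 0.1755, 0.1296, 0.1796, 0.1715]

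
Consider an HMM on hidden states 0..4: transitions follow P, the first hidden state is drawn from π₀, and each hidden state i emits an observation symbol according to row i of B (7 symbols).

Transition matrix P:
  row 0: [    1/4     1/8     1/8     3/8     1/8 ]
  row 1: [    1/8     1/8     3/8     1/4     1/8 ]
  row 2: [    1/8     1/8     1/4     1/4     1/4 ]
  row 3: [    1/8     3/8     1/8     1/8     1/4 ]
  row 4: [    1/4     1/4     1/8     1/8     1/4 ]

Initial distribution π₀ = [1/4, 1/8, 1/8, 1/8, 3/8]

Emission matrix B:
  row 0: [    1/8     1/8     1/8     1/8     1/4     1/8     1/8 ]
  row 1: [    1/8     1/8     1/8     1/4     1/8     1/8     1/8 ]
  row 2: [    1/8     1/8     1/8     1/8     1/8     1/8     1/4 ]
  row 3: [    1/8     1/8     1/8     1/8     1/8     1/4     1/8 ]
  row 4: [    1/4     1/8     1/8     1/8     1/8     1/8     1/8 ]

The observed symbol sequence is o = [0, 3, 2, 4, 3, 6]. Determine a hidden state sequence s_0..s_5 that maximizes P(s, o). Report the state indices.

t=0: δ = [3.125e-02, 1.562e-02, 1.562e-02, 1.562e-02, 9.375e-02]  (obs o_0=0)
t=1: δ = [2.930e-03, 5.859e-03, 1.465e-03, 1.465e-03, 2.930e-03]  ψ = [4, 4, 4, 0, 4]  (obs o_1=3)
t=2: δ = [9.155e-05, 9.155e-05, 2.747e-04, 1.831e-04, 9.155e-05]  ψ = [0, 1, 1, 1, 1]  (obs o_2=2)
t=3: δ = [8.583e-06, 8.583e-06, 8.583e-06, 8.583e-06, 8.583e-06]  ψ = [2, 3, 2, 2, 2]  (obs o_3=4)
t=4: δ = [2.682e-07, 8.047e-07, 4.023e-07, 4.023e-07, 2.682e-07]  ψ = [0, 3, 1, 0, 2]  (obs o_4=3)
t=5: δ = [1.257e-08, 1.886e-08, 7.544e-08, 2.515e-08, 1.257e-08]  ψ = [1, 3, 1, 1, 1]  (obs o_5=6)
backtrack: best end state = 2; path = [4, 1, 2, 3, 1, 2]

path = [4, 1, 2, 3, 1, 2]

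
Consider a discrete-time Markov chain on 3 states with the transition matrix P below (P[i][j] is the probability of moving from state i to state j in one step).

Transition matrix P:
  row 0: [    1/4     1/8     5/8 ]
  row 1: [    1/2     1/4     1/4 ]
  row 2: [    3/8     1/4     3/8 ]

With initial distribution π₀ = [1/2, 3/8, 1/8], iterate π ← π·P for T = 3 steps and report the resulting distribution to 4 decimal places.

t=0: π = [0.5000, 0.3750, 0.1250]
t=1: π = [0.3594, 0.1875, 0.4531]
t=2: π = [0.3535, 0.2051, 0.4414]
t=3: π = [0.3564, 0.2058, 0.4377]

π = [0.3564, 0.2058, 0.4377]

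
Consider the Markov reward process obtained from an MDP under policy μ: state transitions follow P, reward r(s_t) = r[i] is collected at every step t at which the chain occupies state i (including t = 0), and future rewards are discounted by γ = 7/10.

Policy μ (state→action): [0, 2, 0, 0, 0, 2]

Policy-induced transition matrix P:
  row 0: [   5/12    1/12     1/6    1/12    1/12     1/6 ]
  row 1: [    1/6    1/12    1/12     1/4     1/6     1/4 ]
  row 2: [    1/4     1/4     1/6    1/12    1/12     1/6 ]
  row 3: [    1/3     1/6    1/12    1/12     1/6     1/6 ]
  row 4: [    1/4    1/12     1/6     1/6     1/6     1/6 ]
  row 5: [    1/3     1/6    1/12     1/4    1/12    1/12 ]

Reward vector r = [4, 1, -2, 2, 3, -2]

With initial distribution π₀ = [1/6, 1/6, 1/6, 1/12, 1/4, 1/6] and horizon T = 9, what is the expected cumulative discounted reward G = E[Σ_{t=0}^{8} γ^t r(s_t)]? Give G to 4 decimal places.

G = 4.2047

t=0: π = [0.1667, 0.1667, 0.1667, 0.0833, 0.2500, 0.1667], E[r] = 1.0833, γ^t·E[r] = 1.083333, running G = 1.083333
t=1: π = [0.2847, 0.1319, 0.1319, 0.1597, 0.1250, 0.1667], E[r] = 1.3681, γ^t·E[r] = 0.957639, running G = 2.040972
t=2: π = [0.3137, 0.1325, 0.1285, 0.1435, 0.1181, 0.1638], E[r] = 1.4439, γ^t·E[r] = 0.707494, running G = 2.748466
t=3: π = [0.3168, 0.1304, 0.1300, 0.1426, 0.1162, 0.1641], E[r] = 1.4432, γ^t·E[r] = 0.495014, running G = 3.243481
t=4: π = [0.3175, 0.1306, 0.1303, 0.1421, 0.1158, 0.1639], E[r] = 1.4438, γ^t·E[r] = 0.346645, running G = 3.590126
t=5: π = [0.3175, 0.1305, 0.1303, 0.1420, 0.1157, 0.1639], E[r] = 1.4435, γ^t·E[r] = 0.242608, running G = 3.832734
t=6: π = [0.3175, 0.1305, 0.1303, 0.1420, 0.1157, 0.1639], E[r] = 1.4435, γ^t·E[r] = 0.169826, running G = 4.002560
t=7: π = [0.3175, 0.1305, 0.1303, 0.1420, 0.1157, 0.1639], E[r] = 1.4435, γ^t·E[r] = 0.118878, running G = 4.121438
t=8: π = [0.3175, 0.1305, 0.1303, 0.1420, 0.1157, 0.1639], E[r] = 1.4435, γ^t·E[r] = 0.083215, running G = 4.204653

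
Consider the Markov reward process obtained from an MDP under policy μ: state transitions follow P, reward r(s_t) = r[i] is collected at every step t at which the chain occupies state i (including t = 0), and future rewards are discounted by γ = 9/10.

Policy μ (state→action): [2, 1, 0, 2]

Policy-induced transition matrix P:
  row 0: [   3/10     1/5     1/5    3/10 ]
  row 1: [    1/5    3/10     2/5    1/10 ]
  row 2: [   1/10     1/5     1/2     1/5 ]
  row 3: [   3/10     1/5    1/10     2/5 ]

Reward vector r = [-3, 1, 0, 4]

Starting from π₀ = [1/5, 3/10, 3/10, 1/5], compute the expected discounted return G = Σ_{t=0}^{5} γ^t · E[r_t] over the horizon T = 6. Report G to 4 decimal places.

G = 2.5589

t=0: π = [0.2000, 0.3000, 0.3000, 0.2000], E[r] = 0.5000, γ^t·E[r] = 0.500000, running G = 0.500000
t=1: π = [0.2100, 0.2300, 0.3300, 0.2300], E[r] = 0.5200, γ^t·E[r] = 0.468000, running G = 0.968000
t=2: π = [0.2110, 0.2230, 0.3220, 0.2440], E[r] = 0.5660, γ^t·E[r] = 0.458460, running G = 1.426460
t=3: π = [0.2133, 0.2223, 0.3168, 0.2476], E[r] = 0.5728, γ^t·E[r] = 0.417571, running G = 1.844031
t=4: π = [0.2144, 0.2222, 0.3147, 0.2486], E[r] = 0.5735, γ^t·E[r] = 0.376260, running G = 2.220291
t=5: π = [0.2148, 0.2222, 0.3140, 0.2489], E[r] = 0.5735, γ^t·E[r] = 0.338648, running G = 2.558940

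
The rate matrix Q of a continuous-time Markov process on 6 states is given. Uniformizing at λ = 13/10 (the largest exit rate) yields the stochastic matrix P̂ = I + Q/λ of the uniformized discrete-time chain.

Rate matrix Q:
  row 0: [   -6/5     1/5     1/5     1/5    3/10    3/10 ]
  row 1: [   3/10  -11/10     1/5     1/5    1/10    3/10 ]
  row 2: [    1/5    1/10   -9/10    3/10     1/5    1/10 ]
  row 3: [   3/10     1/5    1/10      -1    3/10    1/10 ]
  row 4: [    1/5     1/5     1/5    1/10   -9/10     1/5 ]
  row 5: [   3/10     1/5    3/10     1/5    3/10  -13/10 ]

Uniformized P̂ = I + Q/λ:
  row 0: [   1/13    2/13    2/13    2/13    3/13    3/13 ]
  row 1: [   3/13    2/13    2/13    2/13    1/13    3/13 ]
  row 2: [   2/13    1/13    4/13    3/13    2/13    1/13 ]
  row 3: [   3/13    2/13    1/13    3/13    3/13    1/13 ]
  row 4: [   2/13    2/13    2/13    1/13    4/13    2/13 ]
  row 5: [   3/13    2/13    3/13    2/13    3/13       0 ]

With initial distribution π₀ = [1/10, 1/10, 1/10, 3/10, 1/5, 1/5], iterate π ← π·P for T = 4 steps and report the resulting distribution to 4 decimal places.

π = [0.1738, 0.1401, 0.1788, 0.1638, 0.2117, 0.1316]

t=0: π = [0.1000, 0.1000, 0.1000, 0.3000, 0.2000, 0.2000]
t=1: π = [0.1923, 0.1462, 0.1615, 0.1692, 0.2231, 0.1077]
t=2: π = [0.1716, 0.1414, 0.1740, 0.1621, 0.2130, 0.1379]
t=3: π = [0.1746, 0.1405, 0.1787, 0.1633, 0.2120, 0.1309]
t=4: π = [0.1738, 0.1401, 0.1788, 0.1638, 0.2117, 0.1316]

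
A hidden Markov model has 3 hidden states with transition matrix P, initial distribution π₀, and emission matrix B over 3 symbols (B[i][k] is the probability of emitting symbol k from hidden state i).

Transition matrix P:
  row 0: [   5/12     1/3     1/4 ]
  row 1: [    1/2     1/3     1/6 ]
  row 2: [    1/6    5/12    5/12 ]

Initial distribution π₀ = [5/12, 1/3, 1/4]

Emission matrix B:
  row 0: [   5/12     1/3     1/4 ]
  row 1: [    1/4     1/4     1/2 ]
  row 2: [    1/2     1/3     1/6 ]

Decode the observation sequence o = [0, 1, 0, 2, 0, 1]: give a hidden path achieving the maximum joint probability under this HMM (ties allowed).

t=0: δ = [1.736e-01, 8.333e-02, 1.250e-01]  (obs o_0=0)
t=1: δ = [2.411e-02, 1.447e-02, 1.736e-02]  ψ = [0, 0, 2]  (obs o_1=1)
t=2: δ = [4.186e-03, 2.009e-03, 3.617e-03]  ψ = [0, 0, 2]  (obs o_2=0)
t=3: δ = [4.361e-04, 7.535e-04, 2.512e-04]  ψ = [0, 2, 2]  (obs o_3=2)
t=4: δ = [1.570e-04, 6.279e-05, 6.279e-05]  ψ = [1, 1, 1]  (obs o_4=0)
t=5: δ = [2.180e-05, 1.308e-05, 1.308e-05]  ψ = [0, 0, 0]  (obs o_5=1)
backtrack: best end state = 0; path = [2, 2, 2, 1, 0, 0]

path = [2, 2, 2, 1, 0, 0]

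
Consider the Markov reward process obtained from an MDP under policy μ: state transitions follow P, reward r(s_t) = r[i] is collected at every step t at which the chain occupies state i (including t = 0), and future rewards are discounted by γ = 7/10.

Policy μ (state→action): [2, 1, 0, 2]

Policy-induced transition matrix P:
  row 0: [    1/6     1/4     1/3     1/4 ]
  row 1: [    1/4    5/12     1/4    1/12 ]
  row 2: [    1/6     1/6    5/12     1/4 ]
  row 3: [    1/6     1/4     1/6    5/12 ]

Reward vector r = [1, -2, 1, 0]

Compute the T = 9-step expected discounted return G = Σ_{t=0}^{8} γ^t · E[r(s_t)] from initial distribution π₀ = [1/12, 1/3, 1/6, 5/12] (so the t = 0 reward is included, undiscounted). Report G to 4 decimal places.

G = -0.6123

t=0: π = [0.0833, 0.3333, 0.1667, 0.4167], E[r] = -0.4167, γ^t·E[r] = -0.416667, running G = -0.416667
t=1: π = [0.1944, 0.2917, 0.2500, 0.2639], E[r] = -0.1389, γ^t·E[r] = -0.097222, running G = -0.513889
t=2: π = [0.1910, 0.2778, 0.2859, 0.2454], E[r] = -0.0787, γ^t·E[r] = -0.038565, running G = -0.552454
t=3: π = [0.1898, 0.2725, 0.2931, 0.2446], E[r] = -0.0620, γ^t·E[r] = -0.021272, running G = -0.573726
t=4: π = [0.1894, 0.2710, 0.2943, 0.2454], E[r] = -0.0583, γ^t·E[r] = -0.014001, running G = -0.587727
t=5: π = [0.1892, 0.2706, 0.2944, 0.2457], E[r] = -0.0576, γ^t·E[r] = -0.009689, running G = -0.597416
t=6: π = [0.1892, 0.2706, 0.2944, 0.2458], E[r] = -0.0576, γ^t·E[r] = -0.006773, running G = -0.604189
t=7: π = [0.1892, 0.2706, 0.2943, 0.2459], E[r] = -0.0576, γ^t·E[r] = -0.004742, running G = -0.608931
t=8: π = [0.1892, 0.2706, 0.2943, 0.2459], E[r] = -0.0576, γ^t·E[r] = -0.003320, running G = -0.612250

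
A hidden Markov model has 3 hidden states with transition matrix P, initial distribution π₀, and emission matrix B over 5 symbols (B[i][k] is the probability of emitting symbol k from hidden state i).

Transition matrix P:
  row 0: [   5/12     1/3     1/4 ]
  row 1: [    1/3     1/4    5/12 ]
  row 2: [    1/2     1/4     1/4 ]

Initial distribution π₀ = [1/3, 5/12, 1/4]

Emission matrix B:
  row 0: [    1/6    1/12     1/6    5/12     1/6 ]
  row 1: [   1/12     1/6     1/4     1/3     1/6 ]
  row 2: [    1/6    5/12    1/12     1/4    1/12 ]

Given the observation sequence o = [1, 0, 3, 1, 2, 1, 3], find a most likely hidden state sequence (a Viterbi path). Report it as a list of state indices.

path = [2, 0, 1, 2, 1, 2, 0]

t=0: δ = [2.778e-02, 6.944e-02, 1.042e-01]  (obs o_0=1)
t=1: δ = [8.681e-03, 2.170e-03, 4.823e-03]  ψ = [2, 2, 1]  (obs o_1=0)
t=2: δ = [1.507e-03, 9.645e-04, 5.425e-04]  ψ = [0, 0, 0]  (obs o_2=3)
t=3: δ = [5.233e-05, 8.372e-05, 1.674e-04]  ψ = [0, 0, 1]  (obs o_3=1)
t=4: δ = [1.395e-05, 1.047e-05, 3.489e-06]  ψ = [2, 2, 2]  (obs o_4=2)
t=5: δ = [4.845e-07, 7.752e-07, 1.817e-06]  ψ = [0, 0, 1]  (obs o_5=1)
t=6: δ = [3.785e-07, 1.514e-07, 1.136e-07]  ψ = [2, 2, 2]  (obs o_6=3)
backtrack: best end state = 0; path = [2, 0, 1, 2, 1, 2, 0]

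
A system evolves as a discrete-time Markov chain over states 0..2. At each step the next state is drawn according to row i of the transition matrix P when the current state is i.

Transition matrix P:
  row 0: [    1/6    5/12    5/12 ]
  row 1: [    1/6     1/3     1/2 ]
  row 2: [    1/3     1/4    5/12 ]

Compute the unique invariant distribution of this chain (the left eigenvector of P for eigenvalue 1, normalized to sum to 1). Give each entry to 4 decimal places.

Balance equations π_j = Σ_i π_i·P[i][j]:
  π_0 = 1/6·π_0 + 1/6·π_1 + 1/3·π_2
  π_1 = 5/12·π_0 + 1/3·π_1 + 1/4·π_2
  normalize: π_0 + π_1 + π_2 = 1
Solving the linear system gives exactly π = [19/79, 25/79, 35/79].

π = [0.2405, 0.3165, 0.4430]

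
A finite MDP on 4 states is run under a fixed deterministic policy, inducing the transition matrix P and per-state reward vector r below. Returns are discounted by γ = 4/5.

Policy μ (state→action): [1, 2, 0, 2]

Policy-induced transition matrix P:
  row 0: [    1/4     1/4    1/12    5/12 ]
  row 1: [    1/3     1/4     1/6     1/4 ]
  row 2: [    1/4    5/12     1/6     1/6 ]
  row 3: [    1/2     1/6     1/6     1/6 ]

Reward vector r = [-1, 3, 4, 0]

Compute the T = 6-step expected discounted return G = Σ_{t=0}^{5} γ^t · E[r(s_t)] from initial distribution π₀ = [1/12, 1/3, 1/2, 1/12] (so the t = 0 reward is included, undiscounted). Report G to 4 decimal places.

t=0: π = [0.0833, 0.3333, 0.5000, 0.0833], E[r] = 2.9167, γ^t·E[r] = 2.916667, running G = 2.916667
t=1: π = [0.2986, 0.3264, 0.1597, 0.2153], E[r] = 1.3194, γ^t·E[r] = 1.055556, running G = 3.972222
t=2: π = [0.3310, 0.2587, 0.1418, 0.2685], E[r] = 1.0122, γ^t·E[r] = 0.647778, running G = 4.620000
t=3: π = [0.3387, 0.2513, 0.1391, 0.2710], E[r] = 0.9714, γ^t·E[r] = 0.497358, running G = 5.117358
t=4: π = [0.3387, 0.2506, 0.1384, 0.2723], E[r] = 0.9669, γ^t·E[r] = 0.396036, running G = 5.513394
t=5: π = [0.3390, 0.2504, 0.1384, 0.2722], E[r] = 0.9660, γ^t·E[r] = 0.316530, running G = 5.829924

G = 5.8299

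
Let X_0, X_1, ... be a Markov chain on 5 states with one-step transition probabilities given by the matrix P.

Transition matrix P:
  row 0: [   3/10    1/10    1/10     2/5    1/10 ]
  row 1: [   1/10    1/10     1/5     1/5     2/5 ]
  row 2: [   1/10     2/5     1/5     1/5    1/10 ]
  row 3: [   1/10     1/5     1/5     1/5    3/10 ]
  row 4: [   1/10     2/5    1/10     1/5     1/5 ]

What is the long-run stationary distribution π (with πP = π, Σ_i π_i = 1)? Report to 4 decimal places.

Balance equations π_j = Σ_i π_i·P[i][j]:
  π_0 = 3/10·π_0 + 1/10·π_1 + 1/10·π_2 + 1/10·π_3 + 1/10·π_4
  π_1 = 1/10·π_0 + 1/10·π_1 + 2/5·π_2 + 1/5·π_3 + 2/5·π_4
  π_2 = 1/10·π_0 + 1/5·π_1 + 1/5·π_2 + 1/5·π_3 + 1/10·π_4
  π_3 = 2/5·π_0 + 1/5·π_1 + 1/5·π_2 + 1/5·π_3 + 1/5·π_4
  normalize: π_0 + π_1 + π_2 + π_3 + π_4 = 1
Solving the linear system gives exactly π = [1/8, 127/520, 191/1170, 9/40, 227/936].

π = [0.1250, 0.2442, 0.1632, 0.2250, 0.2425]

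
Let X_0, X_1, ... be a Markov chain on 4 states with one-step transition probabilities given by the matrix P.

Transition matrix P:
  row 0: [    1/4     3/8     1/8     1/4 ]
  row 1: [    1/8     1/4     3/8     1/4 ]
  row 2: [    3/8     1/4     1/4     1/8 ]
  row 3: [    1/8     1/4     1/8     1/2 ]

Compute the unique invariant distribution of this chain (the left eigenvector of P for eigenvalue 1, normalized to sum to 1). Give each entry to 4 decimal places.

Balance equations π_j = Σ_i π_i·P[i][j]:
  π_0 = 1/4·π_0 + 1/8·π_1 + 3/8·π_2 + 1/8·π_3
  π_1 = 3/8·π_0 + 1/4·π_1 + 1/4·π_2 + 1/4·π_3
  π_2 = 1/8·π_0 + 3/8·π_1 + 1/4·π_2 + 1/8·π_3
  normalize: π_0 + π_1 + π_2 + π_3 = 1
Solving the linear system gives exactly π = [20/97, 107/388, 43/194, 115/388].

π = [0.2062, 0.2758, 0.2216, 0.2964]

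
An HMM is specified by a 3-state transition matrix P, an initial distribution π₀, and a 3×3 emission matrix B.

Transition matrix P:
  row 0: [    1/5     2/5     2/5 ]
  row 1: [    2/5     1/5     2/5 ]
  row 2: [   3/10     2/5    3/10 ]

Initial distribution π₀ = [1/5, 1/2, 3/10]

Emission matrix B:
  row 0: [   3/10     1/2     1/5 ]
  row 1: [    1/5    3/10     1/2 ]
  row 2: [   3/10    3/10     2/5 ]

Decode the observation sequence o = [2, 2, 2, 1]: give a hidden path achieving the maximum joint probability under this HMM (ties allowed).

path = [1, 2, 1, 0]

t=0: δ = [4.000e-02, 2.500e-01, 1.200e-01]  (obs o_0=2)
t=1: δ = [2.000e-02, 2.500e-02, 4.000e-02]  ψ = [1, 1, 1]  (obs o_1=2)
t=2: δ = [2.400e-03, 8.000e-03, 4.800e-03]  ψ = [2, 2, 2]  (obs o_2=2)
t=3: δ = [1.600e-03, 5.760e-04, 9.600e-04]  ψ = [1, 2, 1]  (obs o_3=1)
backtrack: best end state = 0; path = [1, 2, 1, 0]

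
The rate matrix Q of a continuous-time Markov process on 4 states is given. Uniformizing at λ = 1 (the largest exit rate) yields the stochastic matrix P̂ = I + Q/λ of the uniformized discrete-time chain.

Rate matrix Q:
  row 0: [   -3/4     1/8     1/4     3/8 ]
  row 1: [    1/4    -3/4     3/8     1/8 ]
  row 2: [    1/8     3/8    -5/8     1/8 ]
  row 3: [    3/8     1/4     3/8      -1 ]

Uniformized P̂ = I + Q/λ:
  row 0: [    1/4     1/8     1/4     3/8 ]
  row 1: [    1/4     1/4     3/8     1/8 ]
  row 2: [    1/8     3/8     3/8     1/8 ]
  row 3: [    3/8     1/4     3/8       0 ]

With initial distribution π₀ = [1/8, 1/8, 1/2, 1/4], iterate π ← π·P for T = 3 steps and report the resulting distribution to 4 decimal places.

π = [0.2271, 0.2659, 0.3474, 0.1597]

t=0: π = [0.1250, 0.1250, 0.5000, 0.2500]
t=1: π = [0.2188, 0.2969, 0.3594, 0.1250]
t=2: π = [0.2207, 0.2676, 0.3477, 0.1641]
t=3: π = [0.2271, 0.2659, 0.3474, 0.1597]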